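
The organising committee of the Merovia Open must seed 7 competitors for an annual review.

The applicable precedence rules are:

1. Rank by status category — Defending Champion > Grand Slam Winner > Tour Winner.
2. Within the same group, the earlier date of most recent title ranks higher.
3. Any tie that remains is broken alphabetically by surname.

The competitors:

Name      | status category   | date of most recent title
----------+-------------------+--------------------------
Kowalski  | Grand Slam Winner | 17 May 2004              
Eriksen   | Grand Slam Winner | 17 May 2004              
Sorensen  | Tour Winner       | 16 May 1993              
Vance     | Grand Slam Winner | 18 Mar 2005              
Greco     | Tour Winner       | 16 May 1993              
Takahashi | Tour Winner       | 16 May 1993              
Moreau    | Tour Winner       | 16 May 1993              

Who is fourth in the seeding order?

Greco

By status category: Eriksen, Kowalski and Vance (Grand Slam Winner); then Greco, Moreau, Sorensen and Takahashi (Tour Winner).
Among Eriksen, Kowalski and Vance, by date of most recent title (earlier first): Eriksen and Kowalski (17 May 2004) before Vance (18 Mar 2005).
Among Eriksen and Kowalski, alphabetically by surname: Eriksen before Kowalski.
Greco, Moreau, Sorensen and Takahashi all have date of most recent title 16 May 1993, so the next rule applies.
Among Greco, Moreau, Sorensen and Takahashi, alphabetically by surname: Greco before Moreau before Sorensen before Takahashi.
Order: Eriksen, Kowalski, Vance, Greco, Moreau, Sorensen, Takahashi.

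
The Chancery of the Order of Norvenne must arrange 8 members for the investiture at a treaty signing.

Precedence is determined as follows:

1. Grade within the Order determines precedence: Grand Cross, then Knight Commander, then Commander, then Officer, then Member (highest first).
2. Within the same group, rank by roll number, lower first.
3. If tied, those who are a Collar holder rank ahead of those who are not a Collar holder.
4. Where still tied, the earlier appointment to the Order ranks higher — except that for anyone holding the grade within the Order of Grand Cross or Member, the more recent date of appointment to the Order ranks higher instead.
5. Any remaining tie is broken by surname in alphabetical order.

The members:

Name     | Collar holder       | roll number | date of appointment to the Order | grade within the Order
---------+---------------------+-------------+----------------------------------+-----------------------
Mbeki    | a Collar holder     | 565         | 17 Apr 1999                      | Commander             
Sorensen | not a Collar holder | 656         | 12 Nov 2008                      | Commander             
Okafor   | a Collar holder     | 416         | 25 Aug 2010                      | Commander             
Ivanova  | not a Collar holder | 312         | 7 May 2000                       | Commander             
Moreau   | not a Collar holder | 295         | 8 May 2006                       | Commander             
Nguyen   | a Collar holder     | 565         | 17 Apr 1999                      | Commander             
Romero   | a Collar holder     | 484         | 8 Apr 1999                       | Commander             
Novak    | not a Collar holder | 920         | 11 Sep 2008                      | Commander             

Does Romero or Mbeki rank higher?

By grade within the Order: Moreau, Ivanova, Okafor, Romero, Mbeki, Nguyen, Sorensen and Novak (Commander).
Among Moreau, Ivanova, Okafor, Romero, Mbeki, Nguyen, Sorensen and Novak, by roll number (lower first): Moreau (295) before Ivanova (312) before Okafor (416) before Romero (484) before Mbeki and Nguyen (565) before Sorensen (656) before Novak (920).
Mbeki and Nguyen are each a Collar holder, so the next rule applies.
Mbeki and Nguyen both have date of appointment to the Order 17 Apr 1999, so the next rule applies.
Among Mbeki and Nguyen, alphabetically by surname: Mbeki before Nguyen.
So Romero takes precedence.

Romero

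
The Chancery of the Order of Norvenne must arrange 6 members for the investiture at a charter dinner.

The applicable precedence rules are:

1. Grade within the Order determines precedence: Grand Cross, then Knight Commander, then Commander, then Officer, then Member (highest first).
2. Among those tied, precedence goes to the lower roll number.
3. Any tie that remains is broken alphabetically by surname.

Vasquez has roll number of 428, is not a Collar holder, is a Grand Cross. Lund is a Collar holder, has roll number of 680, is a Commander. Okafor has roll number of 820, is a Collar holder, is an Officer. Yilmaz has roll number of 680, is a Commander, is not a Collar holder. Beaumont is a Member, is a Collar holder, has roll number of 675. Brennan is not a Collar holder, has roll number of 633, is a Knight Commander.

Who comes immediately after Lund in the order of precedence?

By grade within the Order: Vasquez (Grand Cross); then Brennan (Knight Commander); then Lund and Yilmaz (Commander); then Okafor (Officer); then Beaumont (Member).
Lund and Yilmaz both have roll number 680, so the next rule applies.
Among Lund and Yilmaz, alphabetically by surname: Lund before Yilmaz.
Order: Vasquez, Brennan, Lund, Yilmaz, Okafor, Beaumont.

Yilmaz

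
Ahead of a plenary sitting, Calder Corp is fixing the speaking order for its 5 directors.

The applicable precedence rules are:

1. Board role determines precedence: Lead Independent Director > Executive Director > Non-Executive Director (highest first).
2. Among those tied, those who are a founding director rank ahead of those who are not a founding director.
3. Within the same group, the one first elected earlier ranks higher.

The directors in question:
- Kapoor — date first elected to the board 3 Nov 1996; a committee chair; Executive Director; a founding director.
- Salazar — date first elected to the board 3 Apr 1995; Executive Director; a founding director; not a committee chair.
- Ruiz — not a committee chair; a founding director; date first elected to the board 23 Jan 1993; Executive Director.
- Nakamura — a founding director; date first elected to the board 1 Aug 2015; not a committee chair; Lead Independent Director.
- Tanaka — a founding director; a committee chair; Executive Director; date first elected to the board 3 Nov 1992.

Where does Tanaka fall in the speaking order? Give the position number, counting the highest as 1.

By board role: Nakamura (Lead Independent Director); then Tanaka, Ruiz, Salazar and Kapoor (Executive Director).
Tanaka, Ruiz, Salazar and Kapoor are each a founding director, so the next rule applies.
Among Tanaka, Ruiz, Salazar and Kapoor, by date first elected to the board (earlier first): Tanaka (3 Nov 1992) before Ruiz (23 Jan 1993) before Salazar (3 Apr 1995) before Kapoor (3 Nov 1996).
Order: Nakamura, Tanaka, Ruiz, Salazar, Kapoor. So position 2.

2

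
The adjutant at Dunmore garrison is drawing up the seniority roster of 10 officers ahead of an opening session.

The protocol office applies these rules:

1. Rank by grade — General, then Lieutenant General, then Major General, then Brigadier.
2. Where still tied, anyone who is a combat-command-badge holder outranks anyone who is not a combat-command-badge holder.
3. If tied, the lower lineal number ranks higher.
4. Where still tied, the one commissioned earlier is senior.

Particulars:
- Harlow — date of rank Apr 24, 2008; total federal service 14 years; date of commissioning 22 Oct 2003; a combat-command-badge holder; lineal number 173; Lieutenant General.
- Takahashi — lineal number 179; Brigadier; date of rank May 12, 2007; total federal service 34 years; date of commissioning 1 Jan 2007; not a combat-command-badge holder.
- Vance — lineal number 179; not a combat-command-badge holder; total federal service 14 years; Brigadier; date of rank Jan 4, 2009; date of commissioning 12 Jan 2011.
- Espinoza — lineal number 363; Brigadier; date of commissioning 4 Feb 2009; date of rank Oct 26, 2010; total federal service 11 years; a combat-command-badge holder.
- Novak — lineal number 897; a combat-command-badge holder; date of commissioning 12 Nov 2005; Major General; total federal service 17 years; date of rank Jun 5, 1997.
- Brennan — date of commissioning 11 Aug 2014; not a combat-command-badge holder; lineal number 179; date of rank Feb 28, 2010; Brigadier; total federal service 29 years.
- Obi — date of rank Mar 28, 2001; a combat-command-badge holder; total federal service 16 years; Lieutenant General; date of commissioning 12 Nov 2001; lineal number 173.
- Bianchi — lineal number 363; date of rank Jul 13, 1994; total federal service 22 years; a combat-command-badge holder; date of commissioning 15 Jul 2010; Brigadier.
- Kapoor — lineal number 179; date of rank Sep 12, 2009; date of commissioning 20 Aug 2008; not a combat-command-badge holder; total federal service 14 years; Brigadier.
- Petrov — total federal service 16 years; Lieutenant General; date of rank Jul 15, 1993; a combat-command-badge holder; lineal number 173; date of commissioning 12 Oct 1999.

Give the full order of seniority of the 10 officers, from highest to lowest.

By grade: Petrov, Obi and Harlow (Lieutenant General); then Novak (Major General); then Espinoza, Bianchi, Takahashi, Kapoor, Vance and Brennan (Brigadier).
Petrov, Obi and Harlow are each a combat-command-badge holder, so the next rule applies.
Petrov, Obi and Harlow all have lineal number 173, so the next rule applies.
Among Petrov, Obi and Harlow, by date of commissioning (earlier first): Petrov (12 Oct 1999) before Obi (12 Nov 2001) before Harlow (22 Oct 2003).
Among Espinoza, Bianchi, Takahashi, Kapoor, Vance and Brennan, a combat-command-badge holder before not a combat-command-badge holder: Espinoza and Bianchi (a combat-command-badge holder) before Takahashi, Kapoor, Vance and Brennan (not a combat-command-badge holder).
Espinoza and Bianchi both have lineal number 363, so the next rule applies.
Among Espinoza and Bianchi, by date of commissioning (earlier first): Espinoza (4 Feb 2009) before Bianchi (15 Jul 2010).
Takahashi, Kapoor, Vance and Brennan all have lineal number 179, so the next rule applies.
Among Takahashi, Kapoor, Vance and Brennan, by date of commissioning (earlier first): Takahashi (1 Jan 2007) before Kapoor (20 Aug 2008) before Vance (12 Jan 2011) before Brennan (11 Aug 2014).
Full order: Petrov, Obi, Harlow, Novak, Espinoza, Bianchi, Takahashi, Kapoor, Vance, Brennan.

Petrov, Obi, Harlow, Novak, Espinoza, Bianchi, Takahashi, Kapoor, Vance, Brennan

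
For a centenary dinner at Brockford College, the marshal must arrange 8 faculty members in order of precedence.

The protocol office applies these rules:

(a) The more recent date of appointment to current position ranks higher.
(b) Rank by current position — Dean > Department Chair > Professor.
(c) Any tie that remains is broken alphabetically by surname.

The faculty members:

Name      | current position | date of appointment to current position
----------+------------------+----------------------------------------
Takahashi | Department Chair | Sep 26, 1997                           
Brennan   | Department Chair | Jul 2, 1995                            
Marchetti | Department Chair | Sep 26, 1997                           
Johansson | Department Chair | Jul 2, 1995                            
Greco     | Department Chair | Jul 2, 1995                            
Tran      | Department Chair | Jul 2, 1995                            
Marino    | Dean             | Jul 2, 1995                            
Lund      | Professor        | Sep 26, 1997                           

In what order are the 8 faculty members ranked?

Marchetti, Takahashi, Lund, Marino, Brennan, Greco, Johansson, Tran

By date of appointment to current position (later first): Marchetti, Takahashi and Lund (each Sep 26, 1997); then Marino, Brennan, Greco, Johansson and Tran (each Jul 2, 1995).
Among Marchetti, Takahashi and Lund, by current position: Marchetti and Takahashi (Department Chair) before Lund (Professor).
Among Marchetti and Takahashi, alphabetically by surname: Marchetti before Takahashi.
Among Marino, Brennan, Greco, Johansson and Tran, by current position: Marino (Dean) before Brennan, Greco, Johansson and Tran (Department Chair).
Among Brennan, Greco, Johansson and Tran, alphabetically by surname: Brennan before Greco before Johansson before Tran.
Full order: Marchetti, Takahashi, Lund, Marino, Brennan, Greco, Johansson, Tran.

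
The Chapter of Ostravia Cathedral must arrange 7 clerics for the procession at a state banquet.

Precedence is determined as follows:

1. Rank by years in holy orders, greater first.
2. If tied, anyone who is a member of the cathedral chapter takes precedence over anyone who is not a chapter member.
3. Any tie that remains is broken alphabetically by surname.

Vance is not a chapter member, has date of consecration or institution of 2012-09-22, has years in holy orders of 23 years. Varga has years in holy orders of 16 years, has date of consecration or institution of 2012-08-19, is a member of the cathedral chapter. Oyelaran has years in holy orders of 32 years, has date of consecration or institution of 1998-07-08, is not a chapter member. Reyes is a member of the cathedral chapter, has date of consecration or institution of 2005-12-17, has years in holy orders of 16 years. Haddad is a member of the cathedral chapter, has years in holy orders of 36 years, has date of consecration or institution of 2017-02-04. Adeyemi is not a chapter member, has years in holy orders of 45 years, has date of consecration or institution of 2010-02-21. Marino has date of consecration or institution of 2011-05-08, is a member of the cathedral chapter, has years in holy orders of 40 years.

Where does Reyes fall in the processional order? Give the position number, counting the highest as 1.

6

By years in holy orders (higher first): Adeyemi (45 years); then Marino (40 years); then Haddad (36 years); then Oyelaran (32 years); then Vance (23 years); then Reyes and Varga (both 16 years).
Reyes and Varga are each a member of the cathedral chapter, so the next rule applies.
Among Reyes and Varga, alphabetically by surname: Reyes before Varga.
Order: Adeyemi, Marino, Haddad, Oyelaran, Vance, Reyes, Varga. So position 6.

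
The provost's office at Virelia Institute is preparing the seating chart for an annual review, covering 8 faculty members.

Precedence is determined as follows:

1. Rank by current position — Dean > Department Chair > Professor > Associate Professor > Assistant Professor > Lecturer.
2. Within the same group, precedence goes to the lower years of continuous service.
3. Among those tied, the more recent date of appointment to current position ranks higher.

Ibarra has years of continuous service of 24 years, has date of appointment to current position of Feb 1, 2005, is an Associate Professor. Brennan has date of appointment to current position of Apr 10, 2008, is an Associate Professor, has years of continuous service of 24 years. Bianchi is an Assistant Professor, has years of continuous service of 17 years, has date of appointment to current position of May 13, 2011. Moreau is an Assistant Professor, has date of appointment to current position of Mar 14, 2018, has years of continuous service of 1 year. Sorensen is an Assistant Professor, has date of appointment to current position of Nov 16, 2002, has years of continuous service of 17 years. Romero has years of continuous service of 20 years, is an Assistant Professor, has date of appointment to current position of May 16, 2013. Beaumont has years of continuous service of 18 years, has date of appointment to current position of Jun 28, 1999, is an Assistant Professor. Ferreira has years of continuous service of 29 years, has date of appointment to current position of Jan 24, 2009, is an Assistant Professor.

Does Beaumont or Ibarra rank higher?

Ibarra

By current position: Brennan and Ibarra (Associate Professor); then Moreau, Bianchi, Sorensen, Beaumont, Romero and Ferreira (Assistant Professor).
Brennan and Ibarra both have years of continuous service 24 years, so the next rule applies.
Among Brennan and Ibarra, by date of appointment to current position (later first): Brennan (Apr 10, 2008) before Ibarra (Feb 1, 2005).
Among Moreau, Bianchi, Sorensen, Beaumont, Romero and Ferreira, by years of continuous service (lower first): Moreau (1 year) before Bianchi and Sorensen (17 years) before Beaumont (18 years) before Romero (20 years) before Ferreira (29 years).
Among Bianchi and Sorensen, by date of appointment to current position (later first): Bianchi (May 13, 2011) before Sorensen (Nov 16, 2002).
So Ibarra takes precedence.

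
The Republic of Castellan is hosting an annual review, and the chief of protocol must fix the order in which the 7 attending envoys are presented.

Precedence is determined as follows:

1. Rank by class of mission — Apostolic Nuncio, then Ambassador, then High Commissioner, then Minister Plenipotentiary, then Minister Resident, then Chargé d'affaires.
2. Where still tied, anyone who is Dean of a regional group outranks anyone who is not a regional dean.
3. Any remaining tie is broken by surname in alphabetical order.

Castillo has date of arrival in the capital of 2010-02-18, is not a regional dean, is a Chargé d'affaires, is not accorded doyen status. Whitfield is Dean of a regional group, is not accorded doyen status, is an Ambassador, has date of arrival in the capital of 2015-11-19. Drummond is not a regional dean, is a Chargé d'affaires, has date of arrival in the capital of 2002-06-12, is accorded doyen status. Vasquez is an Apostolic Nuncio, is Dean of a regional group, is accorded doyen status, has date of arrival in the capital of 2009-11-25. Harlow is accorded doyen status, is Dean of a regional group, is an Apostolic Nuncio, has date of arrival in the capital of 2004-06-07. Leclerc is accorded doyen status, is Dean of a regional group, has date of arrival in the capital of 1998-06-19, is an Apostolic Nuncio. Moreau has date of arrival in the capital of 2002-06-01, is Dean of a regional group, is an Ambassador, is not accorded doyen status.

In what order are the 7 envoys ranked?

Harlow, Leclerc, Vasquez, Moreau, Whitfield, Castillo, Drummond

By class of mission: Harlow, Leclerc and Vasquez (Apostolic Nuncio); then Moreau and Whitfield (Ambassador); then Castillo and Drummond (Chargé d'affaires).
Harlow, Leclerc and Vasquez are each Dean of a regional group, so the next rule applies.
Among Harlow, Leclerc and Vasquez, alphabetically by surname: Harlow before Leclerc before Vasquez.
Moreau and Whitfield are each Dean of a regional group, so the next rule applies.
Among Moreau and Whitfield, alphabetically by surname: Moreau before Whitfield.
Castillo and Drummond are each not a regional dean, so the next rule applies.
Among Castillo and Drummond, alphabetically by surname: Castillo before Drummond.
Full order: Harlow, Leclerc, Vasquez, Moreau, Whitfield, Castillo, Drummond.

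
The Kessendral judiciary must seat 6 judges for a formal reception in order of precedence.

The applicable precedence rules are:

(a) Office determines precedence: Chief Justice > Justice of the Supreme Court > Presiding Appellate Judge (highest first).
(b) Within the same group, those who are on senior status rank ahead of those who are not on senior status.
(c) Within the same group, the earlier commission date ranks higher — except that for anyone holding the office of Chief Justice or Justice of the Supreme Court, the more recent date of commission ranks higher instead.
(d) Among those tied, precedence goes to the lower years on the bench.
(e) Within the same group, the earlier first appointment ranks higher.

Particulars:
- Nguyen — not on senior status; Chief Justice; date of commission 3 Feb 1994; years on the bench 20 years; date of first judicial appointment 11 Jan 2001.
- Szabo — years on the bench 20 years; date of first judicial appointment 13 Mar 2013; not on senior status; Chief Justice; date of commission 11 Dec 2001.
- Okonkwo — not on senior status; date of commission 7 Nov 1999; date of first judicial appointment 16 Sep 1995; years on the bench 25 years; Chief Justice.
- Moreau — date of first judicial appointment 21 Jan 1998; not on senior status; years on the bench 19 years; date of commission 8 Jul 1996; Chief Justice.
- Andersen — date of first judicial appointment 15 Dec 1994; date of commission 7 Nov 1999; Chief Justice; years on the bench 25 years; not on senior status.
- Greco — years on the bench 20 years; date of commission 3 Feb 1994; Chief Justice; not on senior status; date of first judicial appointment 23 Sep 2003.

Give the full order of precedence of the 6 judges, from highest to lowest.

By office: Szabo, Andersen, Okonkwo, Moreau, Nguyen and Greco (Chief Justice).
Szabo, Andersen, Okonkwo, Moreau, Nguyen and Greco are each not on senior status, so the next rule applies.
Among Szabo, Andersen, Okonkwo, Moreau, Nguyen and Greco, by date of commission (later first) (reversed rule for this group): Szabo (11 Dec 2001) before Andersen and Okonkwo (7 Nov 1999) before Moreau (8 Jul 1996) before Nguyen and Greco (3 Feb 1994).
Andersen and Okonkwo both have years on the bench 25 years, so the next rule applies.
Among Andersen and Okonkwo, by date of first judicial appointment (earlier first): Andersen (15 Dec 1994) before Okonkwo (16 Sep 1995).
Nguyen and Greco both have years on the bench 20 years, so the next rule applies.
Among Nguyen and Greco, by date of first judicial appointment (earlier first): Nguyen (11 Jan 2001) before Greco (23 Sep 2003).
Full order: Szabo, Andersen, Okonkwo, Moreau, Nguyen, Greco.

Szabo, Andersen, Okonkwo, Moreau, Nguyen, Greco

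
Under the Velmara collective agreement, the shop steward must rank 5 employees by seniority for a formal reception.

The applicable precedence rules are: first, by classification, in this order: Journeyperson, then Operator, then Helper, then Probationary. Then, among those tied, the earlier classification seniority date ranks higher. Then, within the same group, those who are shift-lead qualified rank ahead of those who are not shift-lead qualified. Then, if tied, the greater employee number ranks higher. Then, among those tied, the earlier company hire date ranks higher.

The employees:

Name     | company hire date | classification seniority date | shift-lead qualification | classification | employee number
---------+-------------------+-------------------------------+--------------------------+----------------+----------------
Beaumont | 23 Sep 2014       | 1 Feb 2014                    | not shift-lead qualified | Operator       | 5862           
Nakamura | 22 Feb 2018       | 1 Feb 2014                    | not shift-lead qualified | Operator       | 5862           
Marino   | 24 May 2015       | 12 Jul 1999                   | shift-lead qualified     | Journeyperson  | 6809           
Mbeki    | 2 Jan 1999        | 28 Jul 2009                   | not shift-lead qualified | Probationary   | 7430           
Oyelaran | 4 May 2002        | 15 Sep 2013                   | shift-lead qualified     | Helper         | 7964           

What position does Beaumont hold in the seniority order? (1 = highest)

2

By classification: Marino (Journeyperson); then Beaumont and Nakamura (Operator); then Oyelaran (Helper); then Mbeki (Probationary).
Beaumont and Nakamura both have classification seniority date 1 Feb 2014, so the next rule applies.
Beaumont and Nakamura are each not shift-lead qualified, so the next rule applies.
Beaumont and Nakamura both have employee number 5862, so the next rule applies.
Among Beaumont and Nakamura, by company hire date (earlier first): Beaumont (23 Sep 2014) before Nakamura (22 Feb 2018).
Order: Marino, Beaumont, Nakamura, Oyelaran, Mbeki. So position 2.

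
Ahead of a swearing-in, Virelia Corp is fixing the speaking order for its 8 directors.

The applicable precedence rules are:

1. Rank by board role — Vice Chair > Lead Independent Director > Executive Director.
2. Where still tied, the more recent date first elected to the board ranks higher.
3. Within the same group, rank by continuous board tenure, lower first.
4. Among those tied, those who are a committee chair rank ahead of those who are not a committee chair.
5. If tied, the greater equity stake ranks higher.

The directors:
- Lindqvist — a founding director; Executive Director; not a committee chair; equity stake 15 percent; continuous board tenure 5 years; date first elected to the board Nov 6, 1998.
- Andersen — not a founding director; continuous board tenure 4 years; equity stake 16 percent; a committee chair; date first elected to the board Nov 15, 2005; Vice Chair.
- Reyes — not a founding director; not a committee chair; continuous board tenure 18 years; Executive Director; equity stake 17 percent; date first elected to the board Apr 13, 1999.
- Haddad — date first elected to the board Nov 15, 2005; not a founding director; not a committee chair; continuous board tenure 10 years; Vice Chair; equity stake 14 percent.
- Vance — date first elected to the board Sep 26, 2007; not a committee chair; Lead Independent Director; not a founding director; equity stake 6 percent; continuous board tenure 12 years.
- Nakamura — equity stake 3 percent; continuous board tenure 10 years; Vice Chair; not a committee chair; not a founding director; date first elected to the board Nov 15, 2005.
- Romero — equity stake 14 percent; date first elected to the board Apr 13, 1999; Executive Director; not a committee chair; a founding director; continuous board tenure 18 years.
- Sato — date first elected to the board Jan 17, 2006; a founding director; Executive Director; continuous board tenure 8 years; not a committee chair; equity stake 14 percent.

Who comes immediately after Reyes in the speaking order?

Romero

By board role: Andersen, Haddad and Nakamura (Vice Chair); then Vance (Lead Independent Director); then Sato, Reyes, Romero and Lindqvist (Executive Director).
Andersen, Haddad and Nakamura all have date first elected to the board Nov 15, 2005, so the next rule applies.
Among Andersen, Haddad and Nakamura, by continuous board tenure (lower first): Andersen (4 years) before Haddad and Nakamura (10 years).
Haddad and Nakamura are each not a committee chair, so the next rule applies.
Among Haddad and Nakamura, by equity stake (higher first): Haddad (14 percent) before Nakamura (3 percent).
Among Sato, Reyes, Romero and Lindqvist, by date first elected to the board (later first): Sato (Jan 17, 2006) before Reyes and Romero (Apr 13, 1999) before Lindqvist (Nov 6, 1998).
Reyes and Romero both have continuous board tenure 18 years, so the next rule applies.
Reyes and Romero are each not a committee chair, so the next rule applies.
Among Reyes and Romero, by equity stake (higher first): Reyes (17 percent) before Romero (14 percent).
Order: Andersen, Haddad, Nakamura, Vance, Sato, Reyes, Romero, Lindqvist.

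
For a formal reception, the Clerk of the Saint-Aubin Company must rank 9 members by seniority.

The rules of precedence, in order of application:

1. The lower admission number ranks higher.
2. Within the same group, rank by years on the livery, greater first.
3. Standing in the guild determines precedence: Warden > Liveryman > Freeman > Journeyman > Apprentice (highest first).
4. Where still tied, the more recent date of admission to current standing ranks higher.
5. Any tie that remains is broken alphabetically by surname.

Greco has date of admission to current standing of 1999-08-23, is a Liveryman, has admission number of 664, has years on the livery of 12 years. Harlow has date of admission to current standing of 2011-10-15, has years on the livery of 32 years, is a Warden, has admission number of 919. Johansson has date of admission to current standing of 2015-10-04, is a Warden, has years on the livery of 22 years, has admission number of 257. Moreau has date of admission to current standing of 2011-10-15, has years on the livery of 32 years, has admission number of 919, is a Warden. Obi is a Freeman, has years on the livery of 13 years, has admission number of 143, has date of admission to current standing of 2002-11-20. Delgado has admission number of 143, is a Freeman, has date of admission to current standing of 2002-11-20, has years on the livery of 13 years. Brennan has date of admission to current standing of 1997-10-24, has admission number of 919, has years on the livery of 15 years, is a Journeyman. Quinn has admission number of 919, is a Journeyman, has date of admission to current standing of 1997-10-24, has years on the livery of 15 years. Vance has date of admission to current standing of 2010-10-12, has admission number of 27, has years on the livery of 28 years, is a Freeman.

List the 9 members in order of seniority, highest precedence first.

Vance, Delgado, Obi, Johansson, Greco, Harlow, Moreau, Brennan, Quinn

By admission number (lower first): Vance (27); then Delgado and Obi (both 143); then Johansson (257); then Greco (664); then Harlow, Moreau, Brennan and Quinn (each 919).
Delgado and Obi both have years on the livery 13 years, so the next rule applies.
Delgado and Obi are each Freeman, so the next rule applies.
Delgado and Obi both have date of admission to current standing 2002-11-20, so the next rule applies.
Among Delgado and Obi, alphabetically by surname: Delgado before Obi.
Among Harlow, Moreau, Brennan and Quinn, by years on the livery (higher first): Harlow and Moreau (32 years) before Brennan and Quinn (15 years).
Harlow and Moreau are each Warden, so the next rule applies.
Harlow and Moreau both have date of admission to current standing 2011-10-15, so the next rule applies.
Among Harlow and Moreau, alphabetically by surname: Harlow before Moreau.
Brennan and Quinn are each Journeyman, so the next rule applies.
Brennan and Quinn both have date of admission to current standing 1997-10-24, so the next rule applies.
Among Brennan and Quinn, alphabetically by surname: Brennan before Quinn.
Full order: Vance, Delgado, Obi, Johansson, Greco, Harlow, Moreau, Brennan, Quinn.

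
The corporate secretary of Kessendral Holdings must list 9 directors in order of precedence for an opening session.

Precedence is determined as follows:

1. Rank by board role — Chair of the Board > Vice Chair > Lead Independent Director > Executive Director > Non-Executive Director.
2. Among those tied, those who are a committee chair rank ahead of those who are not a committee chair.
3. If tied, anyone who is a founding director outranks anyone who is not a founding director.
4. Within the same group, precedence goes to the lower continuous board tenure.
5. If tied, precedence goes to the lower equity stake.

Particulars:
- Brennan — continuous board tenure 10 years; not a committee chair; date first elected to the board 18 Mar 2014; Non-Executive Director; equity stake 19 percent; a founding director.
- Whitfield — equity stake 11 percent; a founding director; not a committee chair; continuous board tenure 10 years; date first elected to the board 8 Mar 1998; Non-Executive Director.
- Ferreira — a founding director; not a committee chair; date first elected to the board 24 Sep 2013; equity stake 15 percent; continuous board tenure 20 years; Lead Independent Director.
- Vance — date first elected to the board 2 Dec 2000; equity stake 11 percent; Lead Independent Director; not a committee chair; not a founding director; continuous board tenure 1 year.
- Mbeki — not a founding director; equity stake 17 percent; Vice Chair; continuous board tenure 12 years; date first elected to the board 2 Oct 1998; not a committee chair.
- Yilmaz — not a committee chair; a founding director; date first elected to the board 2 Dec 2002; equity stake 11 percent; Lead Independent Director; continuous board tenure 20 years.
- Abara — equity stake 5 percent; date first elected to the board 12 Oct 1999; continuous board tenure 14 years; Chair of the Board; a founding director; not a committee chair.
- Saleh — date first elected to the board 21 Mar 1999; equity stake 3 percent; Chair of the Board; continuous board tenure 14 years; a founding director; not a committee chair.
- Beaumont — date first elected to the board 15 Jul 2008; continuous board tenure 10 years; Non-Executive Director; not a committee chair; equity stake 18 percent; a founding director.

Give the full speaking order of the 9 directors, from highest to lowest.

By board role: Saleh and Abara (Chair of the Board); then Mbeki (Vice Chair); then Yilmaz, Ferreira and Vance (Lead Independent Director); then Whitfield, Beaumont and Brennan (Non-Executive Director).
Saleh and Abara are each not a committee chair, so the next rule applies.
Saleh and Abara are each a founding director, so the next rule applies.
Saleh and Abara both have continuous board tenure 14 years, so the next rule applies.
Among Saleh and Abara, by equity stake (lower first): Saleh (3 percent) before Abara (5 percent).
Yilmaz, Ferreira and Vance are each not a committee chair, so the next rule applies.
Among Yilmaz, Ferreira and Vance, a founding director before not a founding director: Yilmaz and Ferreira (a founding director) before Vance (not a founding director).
Yilmaz and Ferreira both have continuous board tenure 20 years, so the next rule applies.
Among Yilmaz and Ferreira, by equity stake (lower first): Yilmaz (11 percent) before Ferreira (15 percent).
Whitfield, Beaumont and Brennan are each not a committee chair, so the next rule applies.
Whitfield, Beaumont and Brennan are each a founding director, so the next rule applies.
Whitfield, Beaumont and Brennan all have continuous board tenure 10 years, so the next rule applies.
Among Whitfield, Beaumont and Brennan, by equity stake (lower first): Whitfield (11 percent) before Beaumont (18 percent) before Brennan (19 percent).
Full order: Saleh, Abara, Mbeki, Yilmaz, Ferreira, Vance, Whitfield, Beaumont, Brennan.

Saleh, Abara, Mbeki, Yilmaz, Ferreira, Vance, Whitfield, Beaumont, Brennan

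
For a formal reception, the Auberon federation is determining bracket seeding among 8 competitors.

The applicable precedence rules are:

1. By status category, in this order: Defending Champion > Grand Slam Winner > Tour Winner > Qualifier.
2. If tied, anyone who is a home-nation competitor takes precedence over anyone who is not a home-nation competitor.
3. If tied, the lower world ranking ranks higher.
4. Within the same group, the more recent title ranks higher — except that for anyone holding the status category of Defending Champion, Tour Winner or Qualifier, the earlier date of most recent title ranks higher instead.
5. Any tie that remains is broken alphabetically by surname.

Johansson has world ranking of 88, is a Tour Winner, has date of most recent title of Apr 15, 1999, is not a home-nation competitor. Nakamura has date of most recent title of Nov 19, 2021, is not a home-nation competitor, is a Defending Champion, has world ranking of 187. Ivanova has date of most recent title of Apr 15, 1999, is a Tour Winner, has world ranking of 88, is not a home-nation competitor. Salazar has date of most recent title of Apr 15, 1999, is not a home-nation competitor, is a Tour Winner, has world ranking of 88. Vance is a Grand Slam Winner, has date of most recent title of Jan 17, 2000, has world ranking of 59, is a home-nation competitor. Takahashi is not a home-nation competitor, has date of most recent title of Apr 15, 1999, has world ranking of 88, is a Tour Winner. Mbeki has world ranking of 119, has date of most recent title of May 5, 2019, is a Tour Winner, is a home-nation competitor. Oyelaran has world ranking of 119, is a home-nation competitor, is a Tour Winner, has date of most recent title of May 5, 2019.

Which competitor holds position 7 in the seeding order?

Salazar

By status category: Nakamura (Defending Champion); then Vance (Grand Slam Winner); then Mbeki, Oyelaran, Ivanova, Johansson, Salazar and Takahashi (Tour Winner).
Among Mbeki, Oyelaran, Ivanova, Johansson, Salazar and Takahashi, a home-nation competitor before not a home-nation competitor: Mbeki and Oyelaran (a home-nation competitor) before Ivanova, Johansson, Salazar and Takahashi (not a home-nation competitor).
Mbeki and Oyelaran both have world ranking 119, so the next rule applies.
Mbeki and Oyelaran both have date of most recent title May 5, 2019, so the next rule applies.
Among Mbeki and Oyelaran, alphabetically by surname: Mbeki before Oyelaran.
Ivanova, Johansson, Salazar and Takahashi all have world ranking 88, so the next rule applies.
Ivanova, Johansson, Salazar and Takahashi all have date of most recent title Apr 15, 1999, so the next rule applies.
Among Ivanova, Johansson, Salazar and Takahashi, alphabetically by surname: Ivanova before Johansson before Salazar before Takahashi.
Order: Nakamura, Vance, Mbeki, Oyelaran, Ivanova, Johansson, Salazar, Takahashi.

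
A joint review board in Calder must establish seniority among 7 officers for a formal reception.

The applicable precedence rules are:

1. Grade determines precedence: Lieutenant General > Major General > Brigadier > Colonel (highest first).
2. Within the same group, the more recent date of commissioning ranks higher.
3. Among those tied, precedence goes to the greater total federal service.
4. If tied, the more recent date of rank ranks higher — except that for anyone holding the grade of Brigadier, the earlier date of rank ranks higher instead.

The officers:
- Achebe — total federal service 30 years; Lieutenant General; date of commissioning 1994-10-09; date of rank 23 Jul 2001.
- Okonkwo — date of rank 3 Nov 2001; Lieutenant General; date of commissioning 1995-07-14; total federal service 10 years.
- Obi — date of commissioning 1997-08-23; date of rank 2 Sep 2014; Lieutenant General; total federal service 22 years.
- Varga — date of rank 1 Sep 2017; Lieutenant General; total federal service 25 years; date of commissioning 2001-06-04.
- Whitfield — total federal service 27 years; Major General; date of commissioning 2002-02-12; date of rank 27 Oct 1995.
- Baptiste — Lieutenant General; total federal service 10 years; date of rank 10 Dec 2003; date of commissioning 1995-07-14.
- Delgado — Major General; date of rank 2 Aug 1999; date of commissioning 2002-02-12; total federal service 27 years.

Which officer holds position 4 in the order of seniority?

By grade: Varga, Obi, Baptiste, Okonkwo and Achebe (Lieutenant General); then Delgado and Whitfield (Major General).
Among Varga, Obi, Baptiste, Okonkwo and Achebe, by date of commissioning (later first): Varga (2001-06-04) before Obi (1997-08-23) before Baptiste and Okonkwo (1995-07-14) before Achebe (1994-10-09).
Baptiste and Okonkwo both have total federal service 10 years, so the next rule applies.
Among Baptiste and Okonkwo, by date of rank (later first): Baptiste (10 Dec 2003) before Okonkwo (3 Nov 2001).
Delgado and Whitfield both have date of commissioning 2002-02-12, so the next rule applies.
Delgado and Whitfield both have total federal service 27 years, so the next rule applies.
Among Delgado and Whitfield, by date of rank (later first): Delgado (2 Aug 1999) before Whitfield (27 Oct 1995).
Order: Varga, Obi, Baptiste, Okonkwo, Achebe, Delgado, Whitfield.

Okonkwo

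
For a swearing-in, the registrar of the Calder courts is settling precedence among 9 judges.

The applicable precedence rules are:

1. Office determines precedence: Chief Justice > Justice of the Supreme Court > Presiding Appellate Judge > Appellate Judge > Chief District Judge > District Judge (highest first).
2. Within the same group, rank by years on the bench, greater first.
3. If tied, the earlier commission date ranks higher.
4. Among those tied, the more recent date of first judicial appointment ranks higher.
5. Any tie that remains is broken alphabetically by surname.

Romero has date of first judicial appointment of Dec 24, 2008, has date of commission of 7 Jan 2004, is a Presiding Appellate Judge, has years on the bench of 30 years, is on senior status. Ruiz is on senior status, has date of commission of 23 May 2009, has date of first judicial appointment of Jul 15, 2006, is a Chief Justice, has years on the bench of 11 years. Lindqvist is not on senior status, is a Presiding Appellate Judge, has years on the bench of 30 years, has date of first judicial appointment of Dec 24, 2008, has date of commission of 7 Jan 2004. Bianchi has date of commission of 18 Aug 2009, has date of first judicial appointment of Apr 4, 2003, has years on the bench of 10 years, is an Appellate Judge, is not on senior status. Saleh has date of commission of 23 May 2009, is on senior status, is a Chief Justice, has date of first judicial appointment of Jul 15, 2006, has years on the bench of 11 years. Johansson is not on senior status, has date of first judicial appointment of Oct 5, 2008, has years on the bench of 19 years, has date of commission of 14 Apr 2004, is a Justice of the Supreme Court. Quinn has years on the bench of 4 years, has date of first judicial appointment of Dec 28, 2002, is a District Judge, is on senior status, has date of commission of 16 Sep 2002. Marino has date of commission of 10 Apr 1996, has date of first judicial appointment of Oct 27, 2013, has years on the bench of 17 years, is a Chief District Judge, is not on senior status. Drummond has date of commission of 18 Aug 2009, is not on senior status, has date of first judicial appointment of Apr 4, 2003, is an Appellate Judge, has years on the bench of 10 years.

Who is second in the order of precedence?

Saleh

By office: Ruiz and Saleh (Chief Justice); then Johansson (Justice of the Supreme Court); then Lindqvist and Romero (Presiding Appellate Judge); then Bianchi and Drummond (Appellate Judge); then Marino (Chief District Judge); then Quinn (District Judge).
Ruiz and Saleh both have years on the bench 11 years, so the next rule applies.
Ruiz and Saleh both have date of commission 23 May 2009, so the next rule applies.
Ruiz and Saleh both have date of first judicial appointment Jul 15, 2006, so the next rule applies.
Among Ruiz and Saleh, alphabetically by surname: Ruiz before Saleh.
Lindqvist and Romero both have years on the bench 30 years, so the next rule applies.
Lindqvist and Romero both have date of commission 7 Jan 2004, so the next rule applies.
Lindqvist and Romero both have date of first judicial appointment Dec 24, 2008, so the next rule applies.
Among Lindqvist and Romero, alphabetically by surname: Lindqvist before Romero.
Bianchi and Drummond both have years on the bench 10 years, so the next rule applies.
Bianchi and Drummond both have date of commission 18 Aug 2009, so the next rule applies.
Bianchi and Drummond both have date of first judicial appointment Apr 4, 2003, so the next rule applies.
Among Bianchi and Drummond, alphabetically by surname: Bianchi before Drummond.
Order: Ruiz, Saleh, Johansson, Lindqvist, Romero, Bianchi, Drummond, Marino, Quinn.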